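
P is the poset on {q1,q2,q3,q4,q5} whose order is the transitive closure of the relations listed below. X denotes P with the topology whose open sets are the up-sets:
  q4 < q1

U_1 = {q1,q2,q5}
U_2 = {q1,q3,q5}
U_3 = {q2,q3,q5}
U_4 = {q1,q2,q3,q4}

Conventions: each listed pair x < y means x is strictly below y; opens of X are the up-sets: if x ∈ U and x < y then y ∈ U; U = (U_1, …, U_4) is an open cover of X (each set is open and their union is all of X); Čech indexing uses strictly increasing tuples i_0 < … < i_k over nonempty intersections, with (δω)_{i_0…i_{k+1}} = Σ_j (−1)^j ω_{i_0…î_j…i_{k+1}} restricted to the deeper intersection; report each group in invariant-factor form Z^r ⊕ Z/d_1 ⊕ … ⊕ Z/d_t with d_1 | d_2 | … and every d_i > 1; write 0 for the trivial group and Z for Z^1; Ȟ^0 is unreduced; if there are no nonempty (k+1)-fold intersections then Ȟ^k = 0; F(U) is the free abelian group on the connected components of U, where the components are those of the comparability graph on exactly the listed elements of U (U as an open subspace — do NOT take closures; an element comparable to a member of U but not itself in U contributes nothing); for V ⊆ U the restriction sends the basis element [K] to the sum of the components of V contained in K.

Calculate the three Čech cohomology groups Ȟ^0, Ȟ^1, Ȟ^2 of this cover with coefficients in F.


Ȟ^0(U;F) ≅ Z^4, Ȟ^1(U;F) ≅ 0 and Ȟ^2(U;F) ≅ 0

nonempty overlaps:
  U12={q1,q5} U13={q2,q5} U14={q1,q2} U23={q3,q5} U24={q1,q3} U34={q2,q3}
  U123={q5} U124={q1} U134={q2} U234={q3}
components per intersection:
  U1: {q1} {q2} {q5}
  U2: {q1} {q3} {q5}
  U3: {q2} {q3} {q5}
  U4: {q1,q4} {q2} {q3}
  U12: {q1} {q5}
  U13: {q2} {q5}
  U14: {q1} {q2}
  U23: {q3} {q5}
  U24: {q1} {q3}
  U34: {q2} {q3}
  U123: {q5}
  U124: {q1}
  U134: {q2}
  U234: {q3}
C dims 12,12,4; δ0: rk 8, SNF 1^8; δ1: rk 4, SNF 1^4
degree 0: 12−8−0 = 4 → Ȟ^0 ≅ Z^4
degree 1: 12−4−8 = 0 → Ȟ^1 ≅ 0
degree 2: 4−0−4 = 0 → Ȟ^2 ≅ 0


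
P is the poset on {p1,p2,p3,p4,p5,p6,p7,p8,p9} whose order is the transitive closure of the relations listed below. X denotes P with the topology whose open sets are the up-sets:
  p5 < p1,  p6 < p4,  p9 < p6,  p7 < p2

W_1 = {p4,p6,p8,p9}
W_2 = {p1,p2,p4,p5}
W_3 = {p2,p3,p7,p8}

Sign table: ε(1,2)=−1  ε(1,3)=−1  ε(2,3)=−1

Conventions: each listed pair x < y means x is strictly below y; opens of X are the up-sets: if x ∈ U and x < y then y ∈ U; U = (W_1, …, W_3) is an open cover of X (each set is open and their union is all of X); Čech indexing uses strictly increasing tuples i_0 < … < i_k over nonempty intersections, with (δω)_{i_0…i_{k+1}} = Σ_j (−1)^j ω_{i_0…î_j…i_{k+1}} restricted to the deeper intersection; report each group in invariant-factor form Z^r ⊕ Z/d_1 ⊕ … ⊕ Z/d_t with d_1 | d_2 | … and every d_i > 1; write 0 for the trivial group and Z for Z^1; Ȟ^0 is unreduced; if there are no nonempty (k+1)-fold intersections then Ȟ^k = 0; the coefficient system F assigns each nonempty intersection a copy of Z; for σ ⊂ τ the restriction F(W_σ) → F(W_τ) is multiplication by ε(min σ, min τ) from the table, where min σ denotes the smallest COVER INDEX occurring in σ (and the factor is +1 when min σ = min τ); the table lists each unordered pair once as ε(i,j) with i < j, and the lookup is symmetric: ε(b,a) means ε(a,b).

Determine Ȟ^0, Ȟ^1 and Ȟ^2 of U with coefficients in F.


Ȟ^0(U;F) ≅ 0, Ȟ^1(U;F) ≅ Z/2, Ȟ^2(U;F) ≅ 0

nonempty overlaps:
  W12={p4} W13={p8} W23={p2}
C dims 3,3; δ0: rk 3, SNF 1^2·2
degree 0: 3−3−0 = 0 → Ȟ^0 ≅ 0
degree 1: 3−0−3 = 0 plus torsion [2] → Ȟ^1 ≅ Z/2
degree 2: 0−0−0 = 0 → Ȟ^2 ≅ 0


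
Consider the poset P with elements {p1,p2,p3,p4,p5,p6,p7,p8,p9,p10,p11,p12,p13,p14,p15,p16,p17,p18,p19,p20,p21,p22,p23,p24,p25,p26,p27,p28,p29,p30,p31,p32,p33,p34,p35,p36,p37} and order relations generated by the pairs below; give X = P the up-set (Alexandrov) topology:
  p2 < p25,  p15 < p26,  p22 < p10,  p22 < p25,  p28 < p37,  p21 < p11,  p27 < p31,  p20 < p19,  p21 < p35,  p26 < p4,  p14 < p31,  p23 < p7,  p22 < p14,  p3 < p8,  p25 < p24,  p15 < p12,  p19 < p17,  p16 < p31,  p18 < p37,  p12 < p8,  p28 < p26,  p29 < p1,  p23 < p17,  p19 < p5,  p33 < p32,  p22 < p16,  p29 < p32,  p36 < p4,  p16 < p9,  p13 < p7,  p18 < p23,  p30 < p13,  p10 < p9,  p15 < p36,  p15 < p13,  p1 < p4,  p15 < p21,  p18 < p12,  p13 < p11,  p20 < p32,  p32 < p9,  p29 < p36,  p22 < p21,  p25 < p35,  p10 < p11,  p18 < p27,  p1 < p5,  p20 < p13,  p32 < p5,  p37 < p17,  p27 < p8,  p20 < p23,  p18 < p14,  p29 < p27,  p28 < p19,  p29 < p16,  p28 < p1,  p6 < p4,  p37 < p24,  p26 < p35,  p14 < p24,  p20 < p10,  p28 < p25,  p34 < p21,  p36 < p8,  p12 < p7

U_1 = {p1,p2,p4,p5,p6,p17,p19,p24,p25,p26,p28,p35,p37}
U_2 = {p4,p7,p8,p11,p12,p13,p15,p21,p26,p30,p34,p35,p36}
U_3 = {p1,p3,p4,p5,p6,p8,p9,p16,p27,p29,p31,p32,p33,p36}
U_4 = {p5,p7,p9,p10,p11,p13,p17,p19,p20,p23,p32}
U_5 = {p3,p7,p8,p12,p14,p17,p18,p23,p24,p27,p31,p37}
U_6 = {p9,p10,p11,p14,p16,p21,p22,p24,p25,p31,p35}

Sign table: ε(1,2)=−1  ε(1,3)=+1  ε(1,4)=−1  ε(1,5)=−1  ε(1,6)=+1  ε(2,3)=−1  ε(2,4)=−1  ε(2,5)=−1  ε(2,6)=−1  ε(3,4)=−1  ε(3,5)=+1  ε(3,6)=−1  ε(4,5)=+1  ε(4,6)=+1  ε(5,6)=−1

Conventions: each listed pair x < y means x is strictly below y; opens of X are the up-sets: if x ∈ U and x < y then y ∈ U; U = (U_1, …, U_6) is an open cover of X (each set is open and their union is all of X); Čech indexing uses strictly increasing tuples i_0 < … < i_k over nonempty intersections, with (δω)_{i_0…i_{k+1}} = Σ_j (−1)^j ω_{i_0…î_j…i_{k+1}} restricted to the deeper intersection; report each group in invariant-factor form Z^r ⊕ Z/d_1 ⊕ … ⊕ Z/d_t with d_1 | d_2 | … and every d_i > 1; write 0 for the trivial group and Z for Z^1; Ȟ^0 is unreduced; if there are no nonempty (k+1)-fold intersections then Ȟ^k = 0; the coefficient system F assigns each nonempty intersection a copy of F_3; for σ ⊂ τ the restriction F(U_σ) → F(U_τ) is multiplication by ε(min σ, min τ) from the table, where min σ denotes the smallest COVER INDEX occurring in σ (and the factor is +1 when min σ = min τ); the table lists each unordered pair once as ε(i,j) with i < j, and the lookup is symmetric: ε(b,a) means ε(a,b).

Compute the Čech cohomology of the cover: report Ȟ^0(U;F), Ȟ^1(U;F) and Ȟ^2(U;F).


nonempty intersections:
  U12={p4,p26,p35} U13={p1,p4,p5,p6} U14={p5,p17,p19} U15={p17,p24,p37} U16={p24,p25,p35} U23={p4,p8,p36} U24={p7,p11,p13} U25={p7,p8,p12} U26={p11,p21,p35} U34={p5,p9,p32} U35={p3,p8,p27,p31} U36={p9,p16,p31} U45={p7,p17,p23} U46={p9,p10,p11} U56={p14,p24,p31}
  U123={p4} U126={p35} U134={p5} U145={p17} U156={p24} U235={p8} U245={p7} U246={p11} U346={p9} U356={p31}
C dims 6,15,10; δ0: rk_F3 6; δ1: rk_F3 9
Ȟ^0: (6−6)−0=0 ⇒ 0
Ȟ^1: (15−9)−6=0 ⇒ 0
Ȟ^2: (10−0)−9=1 ⇒ Z/3

Ȟ^0 = 0, Ȟ^1 = 0, Ȟ^2 = Z/3


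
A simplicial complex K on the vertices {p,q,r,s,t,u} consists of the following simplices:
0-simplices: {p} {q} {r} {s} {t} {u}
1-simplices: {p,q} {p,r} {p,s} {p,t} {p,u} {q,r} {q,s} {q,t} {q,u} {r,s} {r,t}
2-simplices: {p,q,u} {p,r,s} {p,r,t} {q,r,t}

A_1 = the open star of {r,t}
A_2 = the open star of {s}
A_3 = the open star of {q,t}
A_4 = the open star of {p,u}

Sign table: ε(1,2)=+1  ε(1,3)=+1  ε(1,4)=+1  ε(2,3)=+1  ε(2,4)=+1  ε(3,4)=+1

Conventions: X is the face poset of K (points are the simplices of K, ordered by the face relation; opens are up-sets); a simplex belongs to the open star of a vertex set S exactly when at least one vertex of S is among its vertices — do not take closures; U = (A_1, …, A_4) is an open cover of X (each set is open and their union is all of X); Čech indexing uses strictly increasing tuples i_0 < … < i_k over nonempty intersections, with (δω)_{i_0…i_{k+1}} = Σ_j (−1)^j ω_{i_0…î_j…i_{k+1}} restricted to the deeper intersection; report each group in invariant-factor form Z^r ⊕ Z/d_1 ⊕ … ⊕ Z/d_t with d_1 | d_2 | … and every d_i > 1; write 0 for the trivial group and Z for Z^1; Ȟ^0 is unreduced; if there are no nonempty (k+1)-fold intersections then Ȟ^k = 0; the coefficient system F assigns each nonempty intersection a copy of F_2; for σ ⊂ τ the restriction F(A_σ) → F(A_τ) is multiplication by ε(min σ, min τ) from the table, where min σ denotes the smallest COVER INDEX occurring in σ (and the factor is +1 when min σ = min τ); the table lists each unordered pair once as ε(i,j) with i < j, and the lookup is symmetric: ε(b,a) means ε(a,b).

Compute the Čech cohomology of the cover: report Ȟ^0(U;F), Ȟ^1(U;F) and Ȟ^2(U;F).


nerve simplices:
  A1={{r},{t},{p,r},{p,t},{q,r},{q,t},{r,s},{r,t},{p,r,s},{p,r,t},{q,r,t}} A2={{s},{p,s},{q,s},{r,s},{p,r,s}} A3={{q},{t},{p,q},{p,t},{q,r},{q,s},{q,t},{q,u},{r,t},{p,q,u},{p,r,t},{q,r,t}} A4={{p},{u},{p,q},{p,r},{p,s},{p,t},{p,u},{q,u},{p,q,u},{p,r,s},{p,r,t}}
  A12={{r,s},{p,r,s}} A13={{t},{p,t},{q,r},{q,t},{r,t},{p,r,t},{q,r,t}} A14={{p,r},{p,t},{p,r,s},{p,r,t}} A23={{q,s}} A24={{p,s},{p,r,s}} A34={{p,q},{p,t},{q,u},{p,q,u},{p,r,t}}
  A124={{p,r,s}} A134={{p,t},{p,r,t}}
C dims 4,6,2; δ0: rk_F2 3; δ1: rk_F2 2
degree 0: 4−3−0 = 1 → Ȟ^0 ≅ Z/2
degree 1: 6−2−3 = 1 → Ȟ^1 ≅ Z/2
degree 2: 2−0−2 = 0 → Ȟ^2 ≅ 0

Ȟ^0(U;F) ≅ Z/2, Ȟ^1(U;F) ≅ Z/2 and Ȟ^2(U;F) ≅ 0


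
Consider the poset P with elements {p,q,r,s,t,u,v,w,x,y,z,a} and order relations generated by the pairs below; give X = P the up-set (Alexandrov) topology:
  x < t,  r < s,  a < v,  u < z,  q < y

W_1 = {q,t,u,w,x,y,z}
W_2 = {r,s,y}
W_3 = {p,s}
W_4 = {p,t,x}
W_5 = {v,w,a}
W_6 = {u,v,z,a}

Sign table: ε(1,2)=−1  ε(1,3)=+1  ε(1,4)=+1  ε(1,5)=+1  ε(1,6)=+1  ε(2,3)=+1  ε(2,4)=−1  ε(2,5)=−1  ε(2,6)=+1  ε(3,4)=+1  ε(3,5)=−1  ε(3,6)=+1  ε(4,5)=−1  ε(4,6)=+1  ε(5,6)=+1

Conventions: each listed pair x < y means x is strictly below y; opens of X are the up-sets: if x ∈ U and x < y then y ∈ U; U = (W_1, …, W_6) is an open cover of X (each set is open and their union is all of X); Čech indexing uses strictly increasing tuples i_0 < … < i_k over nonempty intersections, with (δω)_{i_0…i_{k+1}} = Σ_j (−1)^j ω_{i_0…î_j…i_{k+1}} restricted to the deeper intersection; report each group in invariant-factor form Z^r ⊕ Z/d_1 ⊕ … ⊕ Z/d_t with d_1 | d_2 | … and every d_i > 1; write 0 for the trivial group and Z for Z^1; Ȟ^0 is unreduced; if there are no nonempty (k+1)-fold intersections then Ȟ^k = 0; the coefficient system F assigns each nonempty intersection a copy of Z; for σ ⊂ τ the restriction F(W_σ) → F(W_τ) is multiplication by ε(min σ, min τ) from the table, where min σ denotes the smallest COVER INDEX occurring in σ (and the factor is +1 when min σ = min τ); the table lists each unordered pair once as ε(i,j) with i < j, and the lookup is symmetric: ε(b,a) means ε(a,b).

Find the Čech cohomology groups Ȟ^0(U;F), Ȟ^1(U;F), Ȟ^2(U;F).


nonempty overlaps:
  W12={y} W14={t,x} W15={w} W16={u,z} W23={s} W34={p} W56={v,a}
C dims 6,7; δ0: rk 6, SNF 1^5·2
degree 0: 6−6−0 = 0 → Ȟ^0 ≅ 0
degree 1: 7−0−6 = 1 plus torsion [2] → Ȟ^1 ≅ Z ⊕ Z/2
degree 2: 0−0−0 = 0 → Ȟ^2 ≅ 0

Ȟ^0 = 0,  Ȟ^1 = Z ⊕ Z/2,  Ȟ^2 = 0


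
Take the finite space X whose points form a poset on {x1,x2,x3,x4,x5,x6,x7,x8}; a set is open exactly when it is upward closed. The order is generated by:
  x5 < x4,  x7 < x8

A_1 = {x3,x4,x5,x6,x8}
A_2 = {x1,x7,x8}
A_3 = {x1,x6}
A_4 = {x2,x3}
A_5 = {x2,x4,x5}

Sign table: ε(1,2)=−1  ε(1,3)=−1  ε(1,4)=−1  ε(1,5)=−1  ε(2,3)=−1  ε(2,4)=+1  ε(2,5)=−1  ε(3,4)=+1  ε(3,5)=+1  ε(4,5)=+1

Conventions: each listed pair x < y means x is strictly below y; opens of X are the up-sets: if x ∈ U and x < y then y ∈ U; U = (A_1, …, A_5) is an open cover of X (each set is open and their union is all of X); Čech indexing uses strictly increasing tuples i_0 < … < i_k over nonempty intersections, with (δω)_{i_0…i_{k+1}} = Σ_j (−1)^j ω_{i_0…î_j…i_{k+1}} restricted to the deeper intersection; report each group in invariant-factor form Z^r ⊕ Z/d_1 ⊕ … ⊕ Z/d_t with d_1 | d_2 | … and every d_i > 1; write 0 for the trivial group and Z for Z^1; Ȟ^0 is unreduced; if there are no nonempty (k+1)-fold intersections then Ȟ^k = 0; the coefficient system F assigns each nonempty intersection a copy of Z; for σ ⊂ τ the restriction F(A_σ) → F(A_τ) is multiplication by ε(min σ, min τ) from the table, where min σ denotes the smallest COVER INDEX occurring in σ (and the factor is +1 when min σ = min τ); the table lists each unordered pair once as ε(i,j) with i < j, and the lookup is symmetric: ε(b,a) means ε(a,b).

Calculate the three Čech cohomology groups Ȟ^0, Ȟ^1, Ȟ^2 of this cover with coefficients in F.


cover nerve:
  A12={x8} A13={x6} A14={x3} A15={x4,x5} A23={x1} A45={x2}
C dims 5,6; δ0: rk 5, SNF 1^4·2
Ȟ^0: (5−5)−0=0 ⇒ 0
Ȟ^1: (6−0)−5=1 plus torsion [2] ⇒ Z ⊕ Z/2
Ȟ^2: (0−0)−0=0 ⇒ 0

Ȟ^0 ≅ 0; Ȟ^1 ≅ Z ⊕ Z/2; Ȟ^2 ≅ 0


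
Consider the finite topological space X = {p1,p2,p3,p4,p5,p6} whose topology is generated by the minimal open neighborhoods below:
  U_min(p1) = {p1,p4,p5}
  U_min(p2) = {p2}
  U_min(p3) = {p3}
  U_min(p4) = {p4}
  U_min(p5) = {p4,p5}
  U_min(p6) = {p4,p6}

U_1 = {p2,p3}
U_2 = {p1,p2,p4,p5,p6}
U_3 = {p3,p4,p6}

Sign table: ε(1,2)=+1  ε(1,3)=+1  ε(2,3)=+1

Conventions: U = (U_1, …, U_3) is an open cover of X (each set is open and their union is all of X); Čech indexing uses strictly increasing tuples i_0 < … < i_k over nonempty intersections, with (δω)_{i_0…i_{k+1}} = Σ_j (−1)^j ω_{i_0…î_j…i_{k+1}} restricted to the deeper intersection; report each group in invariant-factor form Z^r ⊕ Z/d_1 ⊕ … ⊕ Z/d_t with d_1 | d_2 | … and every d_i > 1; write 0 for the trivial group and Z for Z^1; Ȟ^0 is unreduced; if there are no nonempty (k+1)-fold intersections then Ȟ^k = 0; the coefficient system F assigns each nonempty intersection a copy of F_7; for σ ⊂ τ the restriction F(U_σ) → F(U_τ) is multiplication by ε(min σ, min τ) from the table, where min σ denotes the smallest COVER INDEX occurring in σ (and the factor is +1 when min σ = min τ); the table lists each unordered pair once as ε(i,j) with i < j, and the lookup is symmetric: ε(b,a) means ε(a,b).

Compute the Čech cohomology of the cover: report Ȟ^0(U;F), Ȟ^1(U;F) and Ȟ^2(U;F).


Ȟ^0 ≅ Z/7, Ȟ^1 ≅ Z/7, Ȟ^2 ≅ 0

nonempty overlaps:
  U12={p2} U13={p3} U23={p4,p6}
C dims 3,3; δ0: rk_F7 2
degree 0: 3−2−0 = 1 → Ȟ^0 ≅ Z/7
degree 1: 3−0−2 = 1 → Ȟ^1 ≅ Z/7
degree 2: 0−0−0 = 0 → Ȟ^2 ≅ 0


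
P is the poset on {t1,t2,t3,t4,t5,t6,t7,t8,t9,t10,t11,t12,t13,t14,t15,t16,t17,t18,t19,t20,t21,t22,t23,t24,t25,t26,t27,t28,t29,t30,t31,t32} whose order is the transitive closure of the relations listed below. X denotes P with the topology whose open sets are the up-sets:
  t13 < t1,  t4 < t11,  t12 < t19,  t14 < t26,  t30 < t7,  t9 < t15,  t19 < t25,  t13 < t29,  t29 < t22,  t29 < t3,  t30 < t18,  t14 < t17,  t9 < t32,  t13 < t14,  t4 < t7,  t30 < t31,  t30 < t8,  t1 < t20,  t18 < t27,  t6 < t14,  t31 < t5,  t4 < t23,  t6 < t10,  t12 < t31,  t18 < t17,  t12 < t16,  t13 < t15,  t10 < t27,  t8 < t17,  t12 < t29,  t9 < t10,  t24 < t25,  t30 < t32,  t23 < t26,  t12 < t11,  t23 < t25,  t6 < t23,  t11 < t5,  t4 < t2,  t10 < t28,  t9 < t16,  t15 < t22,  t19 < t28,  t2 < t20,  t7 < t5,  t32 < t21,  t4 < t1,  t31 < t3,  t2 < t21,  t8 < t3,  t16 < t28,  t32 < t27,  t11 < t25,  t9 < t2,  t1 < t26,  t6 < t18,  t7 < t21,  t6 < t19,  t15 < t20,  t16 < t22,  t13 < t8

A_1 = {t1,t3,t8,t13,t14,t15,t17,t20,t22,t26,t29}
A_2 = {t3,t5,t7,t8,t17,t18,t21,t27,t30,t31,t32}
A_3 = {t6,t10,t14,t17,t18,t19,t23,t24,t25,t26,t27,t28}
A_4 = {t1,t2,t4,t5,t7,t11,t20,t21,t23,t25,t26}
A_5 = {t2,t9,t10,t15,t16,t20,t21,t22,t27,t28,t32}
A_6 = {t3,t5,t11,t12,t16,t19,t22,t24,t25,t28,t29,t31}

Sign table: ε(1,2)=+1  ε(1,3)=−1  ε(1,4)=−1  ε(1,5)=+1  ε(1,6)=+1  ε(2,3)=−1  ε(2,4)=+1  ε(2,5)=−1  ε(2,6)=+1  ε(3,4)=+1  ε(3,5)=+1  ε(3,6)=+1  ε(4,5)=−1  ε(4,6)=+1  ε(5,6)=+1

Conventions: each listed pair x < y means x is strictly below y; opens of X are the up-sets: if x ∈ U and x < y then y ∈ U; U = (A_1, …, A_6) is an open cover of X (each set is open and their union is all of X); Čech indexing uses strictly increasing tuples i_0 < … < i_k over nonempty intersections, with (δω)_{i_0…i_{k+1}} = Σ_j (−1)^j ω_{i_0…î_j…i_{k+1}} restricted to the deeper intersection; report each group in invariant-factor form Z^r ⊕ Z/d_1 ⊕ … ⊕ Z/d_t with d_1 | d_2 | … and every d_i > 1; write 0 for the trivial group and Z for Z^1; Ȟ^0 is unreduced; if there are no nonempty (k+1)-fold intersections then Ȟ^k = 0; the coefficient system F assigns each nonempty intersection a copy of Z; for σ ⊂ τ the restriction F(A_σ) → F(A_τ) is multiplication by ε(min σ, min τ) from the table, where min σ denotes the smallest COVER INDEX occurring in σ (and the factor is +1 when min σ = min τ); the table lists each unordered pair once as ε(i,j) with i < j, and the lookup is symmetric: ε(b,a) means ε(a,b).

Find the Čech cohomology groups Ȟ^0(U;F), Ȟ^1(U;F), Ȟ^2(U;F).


Ȟ^0 ≅ 0; Ȟ^1 ≅ Z/2; Ȟ^2 ≅ Z

intersection data:
  A12={t3,t8,t17} A13={t14,t17,t26} A14={t1,t20,t26} A15={t15,t20,t22} A16={t3,t22,t29} A23={t17,t18,t27} A24={t5,t7,t21} A25={t21,t27,t32} A26={t3,t5,t31} A34={t23,t25,t26} A35={t10,t27,t28} A36={t19,t24,t25,t28} A45={t2,t20,t21} A46={t5,t11,t25} A56={t16,t22,t28}
  A123={t17} A126={t3} A134={t26} A145={t20} A156={t22} A235={t27} A245={t21} A246={t5} A346={t25} A356={t28}
C dims 6,15,10; δ0: rk 6, SNF 1^5·2; δ1: rk 9, SNF 1^9
Ȟ^0 = (6 − 6) − 0 = 0, so Ȟ^0 ≅ 0
Ȟ^1 = (15 − 9) − 6 = 0 plus torsion [2], so Ȟ^1 ≅ Z/2
Ȟ^2 = (10 − 0) − 9 = 1, so Ȟ^2 ≅ Z


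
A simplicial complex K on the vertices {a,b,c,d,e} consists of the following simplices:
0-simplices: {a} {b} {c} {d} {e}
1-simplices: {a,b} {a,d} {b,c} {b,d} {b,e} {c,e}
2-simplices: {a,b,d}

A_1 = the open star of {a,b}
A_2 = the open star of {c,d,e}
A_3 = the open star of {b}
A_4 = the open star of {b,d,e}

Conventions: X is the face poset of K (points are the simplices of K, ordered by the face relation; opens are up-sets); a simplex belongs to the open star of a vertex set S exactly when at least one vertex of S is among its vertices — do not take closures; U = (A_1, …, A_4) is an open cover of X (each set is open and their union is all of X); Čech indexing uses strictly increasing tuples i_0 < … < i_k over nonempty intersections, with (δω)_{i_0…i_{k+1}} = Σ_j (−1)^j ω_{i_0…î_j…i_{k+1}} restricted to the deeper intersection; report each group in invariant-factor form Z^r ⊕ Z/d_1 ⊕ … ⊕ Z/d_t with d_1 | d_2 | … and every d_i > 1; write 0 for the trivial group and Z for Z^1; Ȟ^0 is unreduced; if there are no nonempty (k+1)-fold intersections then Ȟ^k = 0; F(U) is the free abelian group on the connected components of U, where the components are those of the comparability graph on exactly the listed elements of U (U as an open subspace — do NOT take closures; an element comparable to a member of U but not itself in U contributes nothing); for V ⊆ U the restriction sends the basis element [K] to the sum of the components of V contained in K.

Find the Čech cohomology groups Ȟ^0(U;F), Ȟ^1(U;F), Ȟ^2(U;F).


Ȟ^0 ≅ Z, Ȟ^1 ≅ Z and Ȟ^2 ≅ 0

nonempty overlaps:
  A1={{a},{b},{a,b},{a,d},{b,c},{b,d},{b,e},{a,b,d}} A2={{c},{d},{e},{a,d},{b,c},{b,d},{b,e},{c,e},{a,b,d}} A3={{b},{a,b},{b,c},{b,d},{b,e},{a,b,d}} A4={{b},{d},{e},{a,b},{a,d},{b,c},{b,d},{b,e},{c,e},{a,b,d}}
  A12={{a,d},{b,c},{b,d},{b,e},{a,b,d}} A13={{b},{a,b},{b,c},{b,d},{b,e},{a,b,d}} A14={{b},{a,b},{a,d},{b,c},{b,d},{b,e},{a,b,d}} A23={{b,c},{b,d},{b,e},{a,b,d}} A24={{d},{e},{a,d},{b,c},{b,d},{b,e},{c,e},{a,b,d}} A34={{b},{a,b},{b,c},{b,d},{b,e},{a,b,d}}
  A123={{b,c},{b,d},{b,e},{a,b,d}} A124={{a,d},{b,c},{b,d},{b,e},{a,b,d}} A134={{b},{a,b},{b,c},{b,d},{b,e},{a,b,d}} A234={{b,c},{b,d},{b,e},{a,b,d}}
  A1234={{b,c},{b,d},{b,e},{a,b,d}}
components per intersection:
  A1: {{a},{b},{a,b},{a,d},{b,c},{b,d},{b,e},{a,b,d}}
  A2: {{c},{e},{b,c},{b,e},{c,e}} {{d},{a,d},{b,d},{a,b,d}}
  A3: {{b},{a,b},{b,c},{b,d},{b,e},{a,b,d}}
  A4: {{b},{d},{e},{a,b},{a,d},{b,c},{b,d},{b,e},{c,e},{a,b,d}}
  A12: {{a,d},{b,d},{a,b,d}} {{b,c}} {{b,e}}
  A13: {{b},{a,b},{b,c},{b,d},{b,e},{a,b,d}}
  A14: {{b},{a,b},{a,d},{b,c},{b,d},{b,e},{a,b,d}}
  A23: {{b,c}} {{b,d},{a,b,d}} {{b,e}}
  A24: {{d},{a,d},{b,d},{a,b,d}} {{e},{b,e},{c,e}} {{b,c}}
  A34: {{b},{a,b},{b,c},{b,d},{b,e},{a,b,d}}
  A123: {{b,c}} {{b,d},{a,b,d}} {{b,e}}
  A124: {{a,d},{b,d},{a,b,d}} {{b,c}} {{b,e}}
  A134: {{b},{a,b},{b,c},{b,d},{b,e},{a,b,d}}
  A234: {{b,c}} {{b,d},{a,b,d}} {{b,e}}
  A1234: {{b,c}} {{b,d},{a,b,d}} {{b,e}}
C dims 5,12,10,3; δ0: rk 4, SNF 1^4; δ1: rk 7, SNF 1^7; δ2: rk 3, SNF 1^3
degree 0: 5−4−0 = 1 → Ȟ^0 ≅ Z
degree 1: 12−7−4 = 1 → Ȟ^1 ≅ Z
degree 2: 10−3−7 = 0 → Ȟ^2 ≅ 0


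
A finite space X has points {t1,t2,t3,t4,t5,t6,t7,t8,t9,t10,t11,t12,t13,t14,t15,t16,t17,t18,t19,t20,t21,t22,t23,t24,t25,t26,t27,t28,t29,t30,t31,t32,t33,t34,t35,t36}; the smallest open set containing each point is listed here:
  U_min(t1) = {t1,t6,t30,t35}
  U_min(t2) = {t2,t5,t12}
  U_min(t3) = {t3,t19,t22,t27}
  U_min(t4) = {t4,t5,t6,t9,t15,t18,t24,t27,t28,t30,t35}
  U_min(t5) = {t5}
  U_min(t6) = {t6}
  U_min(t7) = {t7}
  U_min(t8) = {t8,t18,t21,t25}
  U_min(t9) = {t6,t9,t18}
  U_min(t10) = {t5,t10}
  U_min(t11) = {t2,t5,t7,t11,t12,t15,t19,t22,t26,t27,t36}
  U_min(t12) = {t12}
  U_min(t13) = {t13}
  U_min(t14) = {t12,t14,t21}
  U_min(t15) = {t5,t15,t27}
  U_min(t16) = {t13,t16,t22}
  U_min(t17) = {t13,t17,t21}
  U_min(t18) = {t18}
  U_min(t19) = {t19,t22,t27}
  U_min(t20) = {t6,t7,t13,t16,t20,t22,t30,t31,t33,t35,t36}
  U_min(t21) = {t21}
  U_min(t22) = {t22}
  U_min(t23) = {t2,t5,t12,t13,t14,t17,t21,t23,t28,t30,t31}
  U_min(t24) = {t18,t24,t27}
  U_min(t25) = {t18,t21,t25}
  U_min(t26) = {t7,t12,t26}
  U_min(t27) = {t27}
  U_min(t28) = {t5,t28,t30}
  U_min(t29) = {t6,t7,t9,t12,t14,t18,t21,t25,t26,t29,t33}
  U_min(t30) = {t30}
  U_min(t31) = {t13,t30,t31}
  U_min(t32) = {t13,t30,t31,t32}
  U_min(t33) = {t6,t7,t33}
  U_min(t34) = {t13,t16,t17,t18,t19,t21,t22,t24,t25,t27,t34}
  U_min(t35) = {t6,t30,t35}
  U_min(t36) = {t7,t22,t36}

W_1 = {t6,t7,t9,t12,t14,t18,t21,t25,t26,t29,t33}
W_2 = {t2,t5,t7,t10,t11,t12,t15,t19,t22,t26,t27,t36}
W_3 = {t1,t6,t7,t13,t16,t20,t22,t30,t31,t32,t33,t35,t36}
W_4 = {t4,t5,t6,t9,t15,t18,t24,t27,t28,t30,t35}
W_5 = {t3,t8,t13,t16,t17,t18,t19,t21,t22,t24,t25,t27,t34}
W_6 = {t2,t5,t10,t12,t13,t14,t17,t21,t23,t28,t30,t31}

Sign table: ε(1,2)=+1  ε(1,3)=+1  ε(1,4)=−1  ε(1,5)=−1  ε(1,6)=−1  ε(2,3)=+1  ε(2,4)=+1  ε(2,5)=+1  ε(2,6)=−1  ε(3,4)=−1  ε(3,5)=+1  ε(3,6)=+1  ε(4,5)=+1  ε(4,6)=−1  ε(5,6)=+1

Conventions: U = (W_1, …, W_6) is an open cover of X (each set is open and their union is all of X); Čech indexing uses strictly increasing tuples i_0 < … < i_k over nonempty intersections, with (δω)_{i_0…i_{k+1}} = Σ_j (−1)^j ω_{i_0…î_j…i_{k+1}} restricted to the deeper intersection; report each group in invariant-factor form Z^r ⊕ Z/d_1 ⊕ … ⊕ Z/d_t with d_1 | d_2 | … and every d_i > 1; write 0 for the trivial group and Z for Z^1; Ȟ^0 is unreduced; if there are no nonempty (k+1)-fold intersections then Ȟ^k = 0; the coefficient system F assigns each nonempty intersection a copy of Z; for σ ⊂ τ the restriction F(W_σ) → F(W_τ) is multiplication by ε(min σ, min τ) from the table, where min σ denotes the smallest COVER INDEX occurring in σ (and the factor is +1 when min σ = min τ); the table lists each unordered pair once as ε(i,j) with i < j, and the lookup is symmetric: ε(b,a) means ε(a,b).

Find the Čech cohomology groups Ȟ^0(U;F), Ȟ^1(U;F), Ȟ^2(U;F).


intersection data:
  W12={t7,t12,t26} W13={t6,t7,t33} W14={t6,t9,t18} W15={t18,t21,t25} W16={t12,t14,t21} W23={t7,t22,t36} W24={t5,t15,t27} W25={t19,t22,t27} W26={t2,t5,t10,t12} W34={t6,t30,t35} W35={t13,t16,t22} W36={t13,t30,t31} W45={t18,t24,t27} W46={t5,t28,t30} W56={t13,t17,t21}
  W123={t7} W126={t12} W134={t6} W145={t18} W156={t21} W235={t22} W245={t27} W246={t5} W346={t30} W356={t13}
C dims 6,15,10; δ0: rk 6, SNF 1^5·2; δ1: rk 9, SNF 1^9
Ȟ^0 = (6 − 6) − 0 = 0, so Ȟ^0 ≅ 0
Ȟ^1 = (15 − 9) − 6 = 0 plus torsion [2], so Ȟ^1 ≅ Z/2
Ȟ^2 = (10 − 0) − 9 = 1, so Ȟ^2 ≅ Z

Ȟ^0 ≅ 0; Ȟ^1 ≅ Z/2; Ȟ^2 ≅ Z


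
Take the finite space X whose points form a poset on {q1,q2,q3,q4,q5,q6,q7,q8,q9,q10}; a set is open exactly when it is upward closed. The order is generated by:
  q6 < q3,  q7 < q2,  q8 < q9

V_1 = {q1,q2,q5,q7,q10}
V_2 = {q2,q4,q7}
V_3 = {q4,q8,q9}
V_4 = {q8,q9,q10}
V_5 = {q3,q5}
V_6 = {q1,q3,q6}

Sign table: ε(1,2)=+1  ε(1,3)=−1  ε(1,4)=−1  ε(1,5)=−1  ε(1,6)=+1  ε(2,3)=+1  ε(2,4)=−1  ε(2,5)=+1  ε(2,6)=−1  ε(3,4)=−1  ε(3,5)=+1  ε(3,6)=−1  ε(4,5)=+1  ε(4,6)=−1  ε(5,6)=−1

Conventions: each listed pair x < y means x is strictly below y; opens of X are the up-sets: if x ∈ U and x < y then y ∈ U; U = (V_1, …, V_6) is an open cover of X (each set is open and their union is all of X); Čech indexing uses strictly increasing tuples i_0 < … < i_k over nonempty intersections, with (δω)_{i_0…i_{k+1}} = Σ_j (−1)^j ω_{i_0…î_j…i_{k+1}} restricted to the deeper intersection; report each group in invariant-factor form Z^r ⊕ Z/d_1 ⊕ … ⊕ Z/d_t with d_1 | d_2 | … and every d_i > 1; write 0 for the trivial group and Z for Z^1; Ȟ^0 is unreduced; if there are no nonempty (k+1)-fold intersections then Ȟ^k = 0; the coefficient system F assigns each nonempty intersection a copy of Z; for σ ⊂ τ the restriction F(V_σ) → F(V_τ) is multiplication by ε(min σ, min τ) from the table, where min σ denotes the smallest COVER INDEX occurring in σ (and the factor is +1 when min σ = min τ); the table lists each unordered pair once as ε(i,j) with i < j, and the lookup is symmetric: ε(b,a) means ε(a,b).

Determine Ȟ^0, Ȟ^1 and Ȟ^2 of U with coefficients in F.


Ȟ^0 = Z,  Ȟ^1 = Z^2,  Ȟ^2 = 0

cover nerve:
  V12={q2,q7} V14={q10} V15={q5} V16={q1} V23={q4} V34={q8,q9} V56={q3}
C dims 6,7; δ0: rk 5, SNF 1^5
Ȟ^0: (6−5)−0=1 ⇒ Z
Ȟ^1: (7−0)−5=2 ⇒ Z^2
Ȟ^2: (0−0)−0=0 ⇒ 0


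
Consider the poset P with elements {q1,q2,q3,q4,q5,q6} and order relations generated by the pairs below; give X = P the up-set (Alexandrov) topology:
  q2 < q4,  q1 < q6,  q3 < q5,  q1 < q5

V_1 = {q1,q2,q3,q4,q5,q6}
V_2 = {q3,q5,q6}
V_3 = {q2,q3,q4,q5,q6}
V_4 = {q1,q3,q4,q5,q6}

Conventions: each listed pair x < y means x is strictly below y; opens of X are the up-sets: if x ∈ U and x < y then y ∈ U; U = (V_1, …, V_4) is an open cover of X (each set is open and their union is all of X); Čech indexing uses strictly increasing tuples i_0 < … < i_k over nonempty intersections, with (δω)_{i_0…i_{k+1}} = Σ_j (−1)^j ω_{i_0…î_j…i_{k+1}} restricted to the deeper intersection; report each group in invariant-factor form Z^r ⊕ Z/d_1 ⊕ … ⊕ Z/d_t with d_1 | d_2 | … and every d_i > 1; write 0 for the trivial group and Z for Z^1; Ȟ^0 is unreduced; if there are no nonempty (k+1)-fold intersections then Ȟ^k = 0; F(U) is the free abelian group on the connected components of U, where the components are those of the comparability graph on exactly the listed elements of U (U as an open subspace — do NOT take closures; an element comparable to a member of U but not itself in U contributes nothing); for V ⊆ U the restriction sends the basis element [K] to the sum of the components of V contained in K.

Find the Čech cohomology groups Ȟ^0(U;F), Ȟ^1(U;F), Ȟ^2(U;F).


Ȟ^0 = Z^2, Ȟ^1 = 0 and Ȟ^2 = 0

intersection data:
  V12={q3,q5,q6} V13={q2,q3,q4,q5,q6} V14={q1,q3,q4,q5,q6} V23={q3,q5,q6} V24={q3,q5,q6} V34={q3,q4,q5,q6}
  V123={q3,q5,q6} V124={q3,q5,q6} V134={q3,q4,q5,q6} V234={q3,q5,q6}
  V1234={q3,q5,q6}
components per intersection:
  V1: {q1,q3,q5,q6} {q2,q4}
  V2: {q3,q5} {q6}
  V3: {q2,q4} {q3,q5} {q6}
  V4: {q1,q3,q5,q6} {q4}
  V12: {q3,q5} {q6}
  V13: {q2,q4} {q3,q5} {q6}
  V14: {q1,q3,q5,q6} {q4}
  V23: {q3,q5} {q6}
  V24: {q3,q5} {q6}
  V34: {q3,q5} {q4} {q6}
  V123: {q3,q5} {q6}
  V124: {q3,q5} {q6}
  V134: {q3,q5} {q4} {q6}
  V234: {q3,q5} {q6}
  V1234: {q3,q5} {q6}
C dims 9,14,9,2; δ0: rk 7, SNF 1^7; δ1: rk 7, SNF 1^7; δ2: rk 2, SNF 1^2
Ȟ^0 = (9 − 7) − 0 = 2, so Ȟ^0 ≅ Z^2
Ȟ^1 = (14 − 7) − 7 = 0, so Ȟ^1 ≅ 0
Ȟ^2 = (9 − 2) − 7 = 0, so Ȟ^2 ≅ 0


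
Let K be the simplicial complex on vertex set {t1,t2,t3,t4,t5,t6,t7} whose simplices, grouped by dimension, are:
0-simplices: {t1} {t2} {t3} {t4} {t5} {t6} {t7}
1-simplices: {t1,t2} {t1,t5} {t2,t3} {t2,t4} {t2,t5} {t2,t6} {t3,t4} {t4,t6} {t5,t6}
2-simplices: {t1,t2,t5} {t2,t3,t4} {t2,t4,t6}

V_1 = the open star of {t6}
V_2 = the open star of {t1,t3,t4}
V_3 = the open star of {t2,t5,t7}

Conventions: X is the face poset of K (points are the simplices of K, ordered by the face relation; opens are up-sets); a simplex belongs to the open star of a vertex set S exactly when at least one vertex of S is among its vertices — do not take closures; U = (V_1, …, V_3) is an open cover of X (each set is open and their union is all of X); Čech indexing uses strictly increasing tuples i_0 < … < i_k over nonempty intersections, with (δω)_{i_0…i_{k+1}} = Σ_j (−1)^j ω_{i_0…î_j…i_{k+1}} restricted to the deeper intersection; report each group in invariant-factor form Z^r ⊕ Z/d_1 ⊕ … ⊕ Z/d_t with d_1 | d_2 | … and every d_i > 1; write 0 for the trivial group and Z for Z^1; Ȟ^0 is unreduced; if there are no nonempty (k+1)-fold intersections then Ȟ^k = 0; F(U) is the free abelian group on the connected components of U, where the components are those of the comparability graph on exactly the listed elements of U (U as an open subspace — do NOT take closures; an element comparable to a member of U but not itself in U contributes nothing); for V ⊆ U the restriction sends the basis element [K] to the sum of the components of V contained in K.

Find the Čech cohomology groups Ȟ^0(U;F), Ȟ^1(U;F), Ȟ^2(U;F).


nerve of the cover:
  V1={{t6},{t2,t6},{t4,t6},{t5,t6},{t2,t4,t6}} V2={{t1},{t3},{t4},{t1,t2},{t1,t5},{t2,t3},{t2,t4},{t3,t4},{t4,t6},{t1,t2,t5},{t2,t3,t4},{t2,t4,t6}} V3={{t2},{t5},{t7},{t1,t2},{t1,t5},{t2,t3},{t2,t4},{t2,t5},{t2,t6},{t5,t6},{t1,t2,t5},{t2,t3,t4},{t2,t4,t6}}
  V12={{t4,t6},{t2,t4,t6}} V13={{t2,t6},{t5,t6},{t2,t4,t6}} V23={{t1,t2},{t1,t5},{t2,t3},{t2,t4},{t1,t2,t5},{t2,t3,t4},{t2,t4,t6}}
  V123={{t2,t4,t6}}
components per intersection:
  V1: {{t6},{t2,t6},{t4,t6},{t5,t6},{t2,t4,t6}}
  V2: {{t1},{t1,t2},{t1,t5},{t1,t2,t5}} {{t3},{t4},{t2,t3},{t2,t4},{t3,t4},{t4,t6},{t2,t3,t4},{t2,t4,t6}}
  V3: {{t2},{t5},{t1,t2},{t1,t5},{t2,t3},{t2,t4},{t2,t5},{t2,t6},{t5,t6},{t1,t2,t5},{t2,t3,t4},{t2,t4,t6}} {{t7}}
  V12: {{t4,t6},{t2,t4,t6}}
  V13: {{t2,t6},{t2,t4,t6}} {{t5,t6}}
  V23: {{t1,t2},{t1,t5},{t1,t2,t5}} {{t2,t3},{t2,t4},{t2,t3,t4},{t2,t4,t6}}
  V123: {{t2,t4,t6}}
C dims 5,5,1; δ0: rk 3, SNF 1^3; δ1: rk 1, SNF 1^1
Ȟ^0 = (5 − 3) − 0 = 2, so Ȟ^0 ≅ Z^2
Ȟ^1 = (5 − 1) − 3 = 1, so Ȟ^1 ≅ Z
Ȟ^2 = (1 − 0) − 1 = 0, so Ȟ^2 ≅ 0

Ȟ^0(U;F) ≅ Z^2,  Ȟ^1(U;F) ≅ Z,  Ȟ^2(U;F) ≅ 0


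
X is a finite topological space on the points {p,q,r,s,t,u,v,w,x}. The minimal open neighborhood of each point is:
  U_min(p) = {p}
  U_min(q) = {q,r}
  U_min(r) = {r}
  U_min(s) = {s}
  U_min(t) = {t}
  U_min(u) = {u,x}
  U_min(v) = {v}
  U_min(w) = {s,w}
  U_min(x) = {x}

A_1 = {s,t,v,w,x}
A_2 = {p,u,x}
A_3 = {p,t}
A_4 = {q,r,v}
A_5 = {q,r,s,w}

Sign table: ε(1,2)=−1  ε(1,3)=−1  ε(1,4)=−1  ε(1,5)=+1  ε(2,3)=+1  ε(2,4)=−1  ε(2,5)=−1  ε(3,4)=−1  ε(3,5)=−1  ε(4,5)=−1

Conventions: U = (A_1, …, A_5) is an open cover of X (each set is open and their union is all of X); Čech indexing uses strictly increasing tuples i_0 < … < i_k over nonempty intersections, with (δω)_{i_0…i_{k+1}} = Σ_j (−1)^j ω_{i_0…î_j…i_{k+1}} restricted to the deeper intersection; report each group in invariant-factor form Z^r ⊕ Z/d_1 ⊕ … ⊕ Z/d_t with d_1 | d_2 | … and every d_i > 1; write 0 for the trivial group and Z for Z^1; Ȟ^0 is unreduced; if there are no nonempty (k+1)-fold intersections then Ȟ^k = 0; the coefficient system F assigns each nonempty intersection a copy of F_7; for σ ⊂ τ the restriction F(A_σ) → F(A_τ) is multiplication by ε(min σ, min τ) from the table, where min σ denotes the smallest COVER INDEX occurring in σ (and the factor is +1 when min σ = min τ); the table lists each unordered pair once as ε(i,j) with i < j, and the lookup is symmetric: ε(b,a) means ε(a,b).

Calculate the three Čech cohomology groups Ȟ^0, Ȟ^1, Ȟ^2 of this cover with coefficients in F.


Ȟ^0 ≅ Z/7, Ȟ^1 ≅ Z/7 ⊕ Z/7 and Ȟ^2 ≅ 0

nonempty overlaps:
  A12={x} A13={t} A14={v} A15={s,w} A23={p} A45={q,r}
C dims 5,6; δ0: rk_F7 4
degree 0: 5−4−0 = 1 → Ȟ^0 ≅ Z/7
degree 1: 6−0−4 = 2 → Ȟ^1 ≅ Z/7 ⊕ Z/7
degree 2: 0−0−0 = 0 → Ȟ^2 ≅ 0


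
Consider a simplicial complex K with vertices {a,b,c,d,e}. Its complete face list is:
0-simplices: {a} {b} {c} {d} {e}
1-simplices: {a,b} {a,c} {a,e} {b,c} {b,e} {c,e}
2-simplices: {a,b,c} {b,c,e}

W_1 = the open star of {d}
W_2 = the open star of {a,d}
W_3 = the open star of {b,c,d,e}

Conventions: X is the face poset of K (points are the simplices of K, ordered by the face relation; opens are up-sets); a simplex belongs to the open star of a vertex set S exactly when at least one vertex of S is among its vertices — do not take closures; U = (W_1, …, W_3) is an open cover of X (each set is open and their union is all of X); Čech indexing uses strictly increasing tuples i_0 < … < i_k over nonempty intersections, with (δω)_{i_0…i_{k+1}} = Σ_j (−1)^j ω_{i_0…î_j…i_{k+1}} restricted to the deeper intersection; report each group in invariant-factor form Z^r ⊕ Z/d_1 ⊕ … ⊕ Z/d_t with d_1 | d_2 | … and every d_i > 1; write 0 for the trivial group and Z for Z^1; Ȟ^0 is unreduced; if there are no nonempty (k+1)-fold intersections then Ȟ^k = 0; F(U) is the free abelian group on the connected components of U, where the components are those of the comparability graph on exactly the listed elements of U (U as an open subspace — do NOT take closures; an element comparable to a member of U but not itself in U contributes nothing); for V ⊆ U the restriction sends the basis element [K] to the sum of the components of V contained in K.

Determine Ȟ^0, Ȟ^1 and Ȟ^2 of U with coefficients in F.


Ȟ^0 = Z^2; Ȟ^1 = Z; Ȟ^2 = 0

nonempty intersections:
  W1={{d}} W2={{a},{d},{a,b},{a,c},{a,e},{a,b,c}} W3={{b},{c},{d},{e},{a,b},{a,c},{a,e},{b,c},{b,e},{c,e},{a,b,c},{b,c,e}}
  W12={{d}} W13={{d}} W23={{d},{a,b},{a,c},{a,e},{a,b,c}}
  W123={{d}}
components per intersection:
  W1: {{d}}
  W2: {{a},{a,b},{a,c},{a,e},{a,b,c}} {{d}}
  W3: {{b},{c},{e},{a,b},{a,c},{a,e},{b,c},{b,e},{c,e},{a,b,c},{b,c,e}} {{d}}
  W12: {{d}}
  W13: {{d}}
  W23: {{d}} {{a,b},{a,c},{a,b,c}} {{a,e}}
  W123: {{d}}
C dims 5,5,1; δ0: rk 3, SNF 1^3; δ1: rk 1, SNF 1^1
Ȟ^0: (5−3)−0=2 ⇒ Z^2
Ȟ^1: (5−1)−3=1 ⇒ Z
Ȟ^2: (1−0)−1=0 ⇒ 0


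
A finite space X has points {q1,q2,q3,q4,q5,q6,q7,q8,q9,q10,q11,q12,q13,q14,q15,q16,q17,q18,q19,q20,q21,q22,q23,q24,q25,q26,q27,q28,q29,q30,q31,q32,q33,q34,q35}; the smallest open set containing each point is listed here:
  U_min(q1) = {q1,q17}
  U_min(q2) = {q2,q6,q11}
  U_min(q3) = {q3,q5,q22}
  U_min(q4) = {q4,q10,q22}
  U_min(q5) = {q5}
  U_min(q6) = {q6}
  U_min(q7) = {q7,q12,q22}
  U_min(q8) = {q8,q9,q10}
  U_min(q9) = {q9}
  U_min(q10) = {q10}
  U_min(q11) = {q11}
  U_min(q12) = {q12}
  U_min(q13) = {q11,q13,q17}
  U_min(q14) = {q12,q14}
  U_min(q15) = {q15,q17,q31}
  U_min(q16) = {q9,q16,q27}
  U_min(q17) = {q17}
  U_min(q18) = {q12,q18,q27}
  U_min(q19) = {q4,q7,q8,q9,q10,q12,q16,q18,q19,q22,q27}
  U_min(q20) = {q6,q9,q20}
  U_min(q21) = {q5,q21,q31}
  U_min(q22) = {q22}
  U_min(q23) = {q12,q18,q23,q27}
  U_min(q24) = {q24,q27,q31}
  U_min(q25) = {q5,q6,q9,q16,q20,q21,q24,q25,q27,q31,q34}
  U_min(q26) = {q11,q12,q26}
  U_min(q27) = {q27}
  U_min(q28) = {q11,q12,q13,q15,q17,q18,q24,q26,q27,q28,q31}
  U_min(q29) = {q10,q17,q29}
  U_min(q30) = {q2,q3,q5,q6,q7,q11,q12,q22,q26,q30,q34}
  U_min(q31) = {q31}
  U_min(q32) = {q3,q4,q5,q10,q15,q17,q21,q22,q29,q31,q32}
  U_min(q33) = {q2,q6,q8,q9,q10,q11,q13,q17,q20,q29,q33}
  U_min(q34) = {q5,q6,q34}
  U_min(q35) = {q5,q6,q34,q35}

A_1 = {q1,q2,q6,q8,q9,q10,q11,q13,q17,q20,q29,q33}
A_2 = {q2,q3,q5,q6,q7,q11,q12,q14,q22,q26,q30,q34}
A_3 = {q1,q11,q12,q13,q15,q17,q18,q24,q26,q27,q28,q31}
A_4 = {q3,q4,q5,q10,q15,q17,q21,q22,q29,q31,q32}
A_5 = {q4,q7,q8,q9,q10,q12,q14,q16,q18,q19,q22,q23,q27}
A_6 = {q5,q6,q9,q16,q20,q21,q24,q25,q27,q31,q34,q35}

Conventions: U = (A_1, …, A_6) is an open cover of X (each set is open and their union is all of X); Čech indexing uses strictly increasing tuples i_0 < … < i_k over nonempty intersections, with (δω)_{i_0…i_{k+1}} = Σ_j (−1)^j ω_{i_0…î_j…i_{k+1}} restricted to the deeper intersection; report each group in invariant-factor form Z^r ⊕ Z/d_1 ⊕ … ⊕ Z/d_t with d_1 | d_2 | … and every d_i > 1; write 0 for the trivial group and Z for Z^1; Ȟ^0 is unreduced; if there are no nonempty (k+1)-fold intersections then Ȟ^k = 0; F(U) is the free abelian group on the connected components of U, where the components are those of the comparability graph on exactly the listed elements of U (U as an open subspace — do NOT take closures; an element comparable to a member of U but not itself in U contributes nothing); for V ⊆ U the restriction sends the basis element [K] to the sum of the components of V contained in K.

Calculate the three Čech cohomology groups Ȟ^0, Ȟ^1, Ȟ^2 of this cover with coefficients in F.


Ȟ^0 = Z, Ȟ^1 = 0 and Ȟ^2 = Z/2

intersection data:
  A12={q2,q6,q11} A13={q1,q11,q13,q17} A14={q10,q17,q29} A15={q8,q9,q10} A16={q6,q9,q20} A23={q11,q12,q26} A24={q3,q5,q22} A25={q7,q12,q14,q22} A26={q5,q6,q34} A34={q15,q17,q31} A35={q12,q18,q27} A36={q24,q27,q31} A45={q4,q10,q22} A46={q5,q21,q31} A56={q9,q16,q27}
  A123={q11} A126={q6} A134={q17} A145={q10} A156={q9} A235={q12} A245={q22} A246={q5} A346={q31} A356={q27}
components per intersection:
  A1: {q1,q2,q6,q8,q9,q10,q11,q13,q17,q20,q29,q33}
  A2: {q2,q3,q5,q6,q7,q11,q12,q14,q22,q26,q30,q34}
  A3: {q1,q11,q12,q13,q15,q17,q18,q24,q26,q27,q28,q31}
  A4: {q3,q4,q5,q10,q15,q17,q21,q22,q29,q31,q32}
  A5: {q4,q7,q8,q9,q10,q12,q14,q16,q18,q19,q22,q23,q27}
  A6: {q5,q6,q9,q16,q20,q21,q24,q25,q27,q31,q34,q35}
  A12: {q2,q6,q11}
  A13: {q1,q11,q13,q17}
  A14: {q10,q17,q29}
  A15: {q8,q9,q10}
  A16: {q6,q9,q20}
  A23: {q11,q12,q26}
  A24: {q3,q5,q22}
  A25: {q7,q12,q14,q22}
  A26: {q5,q6,q34}
  A34: {q15,q17,q31}
  A35: {q12,q18,q27}
  A36: {q24,q27,q31}
  A45: {q4,q10,q22}
  A46: {q5,q21,q31}
  A56: {q9,q16,q27}
  A123: {q11}
  A126: {q6}
  A134: {q17}
  A145: {q10}
  A156: {q9}
  A235: {q12}
  A245: {q22}
  A246: {q5}
  A346: {q31}
  A356: {q27}
C dims 6,15,10; δ0: rk 5, SNF 1^5; δ1: rk 10, SNF 1^9·2
Ȟ^0 = (6 − 5) − 0 = 1, so Ȟ^0 ≅ Z
Ȟ^1 = (15 − 10) − 5 = 0, so Ȟ^1 ≅ 0
Ȟ^2 = (10 − 0) − 10 = 0 plus torsion [2], so Ȟ^2 ≅ Z/2


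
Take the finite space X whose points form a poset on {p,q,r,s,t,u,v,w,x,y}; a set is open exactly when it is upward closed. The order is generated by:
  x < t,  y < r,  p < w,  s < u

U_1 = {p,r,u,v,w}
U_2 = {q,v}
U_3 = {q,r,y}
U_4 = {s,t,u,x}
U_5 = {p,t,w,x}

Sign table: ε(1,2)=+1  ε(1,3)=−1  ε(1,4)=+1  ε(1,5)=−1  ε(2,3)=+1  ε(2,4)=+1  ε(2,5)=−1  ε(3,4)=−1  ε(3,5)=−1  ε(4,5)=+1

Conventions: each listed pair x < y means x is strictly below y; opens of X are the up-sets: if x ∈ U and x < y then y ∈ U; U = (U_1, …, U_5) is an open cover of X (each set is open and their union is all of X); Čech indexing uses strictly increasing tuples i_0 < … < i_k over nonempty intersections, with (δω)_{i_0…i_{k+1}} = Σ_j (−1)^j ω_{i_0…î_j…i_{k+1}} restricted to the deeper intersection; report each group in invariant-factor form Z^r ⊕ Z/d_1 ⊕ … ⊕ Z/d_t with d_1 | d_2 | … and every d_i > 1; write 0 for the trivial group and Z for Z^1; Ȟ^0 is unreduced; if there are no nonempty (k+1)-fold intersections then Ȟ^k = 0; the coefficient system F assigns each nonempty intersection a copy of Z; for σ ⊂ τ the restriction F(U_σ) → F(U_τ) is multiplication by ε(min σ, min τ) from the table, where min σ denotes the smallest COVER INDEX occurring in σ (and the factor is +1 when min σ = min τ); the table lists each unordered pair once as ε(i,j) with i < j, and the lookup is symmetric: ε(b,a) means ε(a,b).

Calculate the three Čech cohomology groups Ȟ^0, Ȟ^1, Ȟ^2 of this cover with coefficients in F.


nerve simplices:
  U12={v} U13={r} U14={u} U15={p,w} U23={q} U45={t,x}
C dims 5,6; δ0: rk 5, SNF 1^4·2
degree 0: 5−5−0 = 0 → Ȟ^0 ≅ 0
degree 1: 6−0−5 = 1 plus torsion [2] → Ȟ^1 ≅ Z ⊕ Z/2
degree 2: 0−0−0 = 0 → Ȟ^2 ≅ 0

Ȟ^0 ≅ 0, Ȟ^1 ≅ Z ⊕ Z/2, Ȟ^2 ≅ 0
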